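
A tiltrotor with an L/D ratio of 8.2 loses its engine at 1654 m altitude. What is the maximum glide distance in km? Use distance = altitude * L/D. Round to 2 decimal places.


Step 1: Glide distance = altitude * L/D = 1654 * 8.2 = 13562.8 m
Step 2: Convert to km: 13562.8 / 1000 = 13.56 km

13.56


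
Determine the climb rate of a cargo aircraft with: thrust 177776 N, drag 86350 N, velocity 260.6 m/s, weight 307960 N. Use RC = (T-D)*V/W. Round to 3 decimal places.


Step 1: Excess thrust = T - D = 177776 - 86350 = 91426 N
Step 2: Excess power = 91426 * 260.6 = 23825615.6 W
Step 3: RC = 23825615.6 / 307960 = 77.366 m/s

77.366


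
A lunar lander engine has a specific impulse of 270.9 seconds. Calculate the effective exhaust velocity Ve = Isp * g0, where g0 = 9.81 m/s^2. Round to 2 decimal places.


Step 1: Ve = Isp * g0 = 270.9 * 9.81
Step 2: Ve = 2657.53 m/s

2657.53


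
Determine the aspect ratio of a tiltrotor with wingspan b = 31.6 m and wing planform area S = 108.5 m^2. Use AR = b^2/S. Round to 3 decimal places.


Step 1: b^2 = 31.6^2 = 998.56
Step 2: AR = 998.56 / 108.5 = 9.203

9.203


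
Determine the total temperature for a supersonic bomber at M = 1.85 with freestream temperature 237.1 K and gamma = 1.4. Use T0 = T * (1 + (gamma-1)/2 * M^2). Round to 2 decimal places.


Step 1: (gamma-1)/2 = 0.2
Step 2: M^2 = 3.4225
Step 3: 1 + 0.2 * 3.4225 = 1.6845
Step 4: T0 = 237.1 * 1.6845 = 399.39 K

399.39


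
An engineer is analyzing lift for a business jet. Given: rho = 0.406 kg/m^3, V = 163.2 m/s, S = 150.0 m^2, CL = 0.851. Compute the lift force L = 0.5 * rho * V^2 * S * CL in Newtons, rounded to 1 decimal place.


Step 1: Calculate dynamic pressure q = 0.5 * 0.406 * 163.2^2 = 0.5 * 0.406 * 26634.24 = 5406.7507 Pa
Step 2: Multiply by wing area and lift coefficient: L = 5406.7507 * 150.0 * 0.851
Step 3: L = 811012.608 * 0.851 = 690171.7 N

690171.7


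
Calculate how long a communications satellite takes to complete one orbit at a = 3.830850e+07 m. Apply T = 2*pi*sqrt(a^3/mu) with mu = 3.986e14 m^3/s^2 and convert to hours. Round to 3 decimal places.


Step 1: a^3 / mu = 5.621930e+22 / 3.986e14 = 1.410419e+08
Step 2: sqrt(1.410419e+08) = 11876.1062 s
Step 3: T = 2*pi * 11876.1062 = 74619.78 s
Step 4: T in hours = 74619.78 / 3600 = 20.728 hours

20.728


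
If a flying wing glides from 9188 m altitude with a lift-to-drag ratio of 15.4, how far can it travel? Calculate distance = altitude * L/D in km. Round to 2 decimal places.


Step 1: Glide distance = altitude * L/D = 9188 * 15.4 = 141495.2 m
Step 2: Convert to km: 141495.2 / 1000 = 141.50 km

141.50


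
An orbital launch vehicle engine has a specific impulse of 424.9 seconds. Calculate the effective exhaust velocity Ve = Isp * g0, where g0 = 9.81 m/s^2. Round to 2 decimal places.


Step 1: Ve = Isp * g0 = 424.9 * 9.81
Step 2: Ve = 4168.27 m/s

4168.27


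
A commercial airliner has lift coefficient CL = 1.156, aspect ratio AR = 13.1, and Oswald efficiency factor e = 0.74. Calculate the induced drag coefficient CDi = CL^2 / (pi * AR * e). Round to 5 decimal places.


Step 1: CL^2 = 1.156^2 = 1.336336
Step 2: pi * AR * e = 3.14159 * 13.1 * 0.74 = 30.454599
Step 3: CDi = 1.336336 / 30.454599 = 0.04388

0.04388


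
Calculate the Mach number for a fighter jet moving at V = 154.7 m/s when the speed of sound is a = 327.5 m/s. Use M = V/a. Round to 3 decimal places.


Step 1: M = V / a = 154.7 / 327.5
Step 2: M = 0.472

0.472


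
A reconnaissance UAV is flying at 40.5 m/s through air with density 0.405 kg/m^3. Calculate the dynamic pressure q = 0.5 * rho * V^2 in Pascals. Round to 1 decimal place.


Step 1: V^2 = 40.5^2 = 1640.25
Step 2: q = 0.5 * 0.405 * 1640.25
Step 3: q = 332.2 Pa

332.2


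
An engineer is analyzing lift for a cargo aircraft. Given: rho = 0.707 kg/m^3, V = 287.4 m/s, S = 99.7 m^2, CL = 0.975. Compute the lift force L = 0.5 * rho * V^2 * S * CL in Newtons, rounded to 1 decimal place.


Step 1: Calculate dynamic pressure q = 0.5 * 0.707 * 287.4^2 = 0.5 * 0.707 * 82598.76 = 29198.6617 Pa
Step 2: Multiply by wing area and lift coefficient: L = 29198.6617 * 99.7 * 0.975
Step 3: L = 2911106.5675 * 0.975 = 2838328.9 N

2838328.9


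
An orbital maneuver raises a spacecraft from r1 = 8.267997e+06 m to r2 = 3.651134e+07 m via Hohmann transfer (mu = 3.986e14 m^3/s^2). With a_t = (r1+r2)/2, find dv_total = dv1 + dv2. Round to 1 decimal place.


Step 1: Transfer semi-major axis a_t = (8.267997e+06 + 3.651134e+07) / 2 = 2.238967e+07 m
Step 2: v1 (circular at r1) = sqrt(mu/r1) = 6943.34 m/s
Step 3: v_t1 = sqrt(mu*(2/r1 - 1/a_t)) = 8866.63 m/s
Step 4: dv1 = |8866.63 - 6943.34| = 1923.29 m/s
Step 5: v2 (circular at r2) = 3304.11 m/s, v_t2 = 2007.85 m/s
Step 6: dv2 = |3304.11 - 2007.85| = 1296.26 m/s
Step 7: Total delta-v = 1923.29 + 1296.26 = 3219.6 m/s

3219.6


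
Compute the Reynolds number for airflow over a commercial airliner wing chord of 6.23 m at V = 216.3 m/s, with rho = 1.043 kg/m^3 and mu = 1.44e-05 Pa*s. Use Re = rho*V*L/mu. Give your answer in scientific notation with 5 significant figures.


Step 1: Numerator = rho * V * L = 1.043 * 216.3 * 6.23 = 1405.493607
Step 2: Re = 1405.493607 / 1.44e-05
Step 3: Re = 9.7604e+07

9.7604e+07


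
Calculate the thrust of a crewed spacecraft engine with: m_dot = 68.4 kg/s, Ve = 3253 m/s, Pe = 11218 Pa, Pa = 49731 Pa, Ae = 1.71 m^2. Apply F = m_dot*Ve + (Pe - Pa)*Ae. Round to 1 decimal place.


Step 1: Momentum thrust = m_dot * Ve = 68.4 * 3253 = 222505.2 N
Step 2: Pressure thrust = (Pe - Pa) * Ae = (11218 - 49731) * 1.71 = -65857.23 N
Step 3: Total thrust F = 222505.2 + -65857.23 = 156648.0 N

156648.0


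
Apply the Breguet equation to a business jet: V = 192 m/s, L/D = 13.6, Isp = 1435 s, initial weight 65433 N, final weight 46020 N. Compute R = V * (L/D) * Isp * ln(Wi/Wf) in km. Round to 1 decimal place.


Step 1: Coefficient = V * (L/D) * Isp = 192 * 13.6 * 1435 = 3747072.0 m
Step 2: Wi/Wf = 65433 / 46020 = 1.421838
Step 3: ln(1.421838) = 0.351951
Step 4: R = 3747072.0 * 0.351951 = 1318784.4 m = 1318.8 km

1318.8


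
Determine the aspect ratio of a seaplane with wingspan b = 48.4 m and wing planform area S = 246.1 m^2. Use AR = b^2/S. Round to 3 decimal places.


Step 1: b^2 = 48.4^2 = 2342.56
Step 2: AR = 2342.56 / 246.1 = 9.519

9.519


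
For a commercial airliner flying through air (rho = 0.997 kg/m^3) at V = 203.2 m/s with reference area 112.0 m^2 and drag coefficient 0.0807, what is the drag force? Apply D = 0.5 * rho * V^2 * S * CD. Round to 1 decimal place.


Step 1: Dynamic pressure q = 0.5 * 0.997 * 203.2^2 = 20583.1846 Pa
Step 2: Drag D = q * S * CD = 20583.1846 * 112.0 * 0.0807
Step 3: D = 186039.1 N

186039.1


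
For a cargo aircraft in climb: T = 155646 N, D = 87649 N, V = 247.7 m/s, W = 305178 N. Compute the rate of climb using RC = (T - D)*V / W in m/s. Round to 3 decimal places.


Step 1: Excess thrust = T - D = 155646 - 87649 = 67997 N
Step 2: Excess power = 67997 * 247.7 = 16842856.9 W
Step 3: RC = 16842856.9 / 305178 = 55.190 m/s

55.190


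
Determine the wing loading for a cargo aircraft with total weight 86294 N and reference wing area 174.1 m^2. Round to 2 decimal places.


Step 1: Wing loading = W / S = 86294 / 174.1
Step 2: Wing loading = 495.66 N/m^2

495.66


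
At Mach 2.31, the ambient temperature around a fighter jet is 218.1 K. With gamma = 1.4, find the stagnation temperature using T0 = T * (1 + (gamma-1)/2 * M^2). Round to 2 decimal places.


Step 1: (gamma-1)/2 = 0.2
Step 2: M^2 = 5.3361
Step 3: 1 + 0.2 * 5.3361 = 2.06722
Step 4: T0 = 218.1 * 2.06722 = 450.86 K

450.86


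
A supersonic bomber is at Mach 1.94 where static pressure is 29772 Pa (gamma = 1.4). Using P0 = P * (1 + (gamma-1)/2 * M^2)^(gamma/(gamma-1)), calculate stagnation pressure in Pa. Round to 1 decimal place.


Step 1: (gamma-1)/2 * M^2 = 0.2 * 3.7636 = 0.75272
Step 2: 1 + 0.75272 = 1.75272
Step 3: Exponent gamma/(gamma-1) = 3.5
Step 4: P0 = 29772 * 1.75272^3.5 = 212227.6 Pa

212227.6


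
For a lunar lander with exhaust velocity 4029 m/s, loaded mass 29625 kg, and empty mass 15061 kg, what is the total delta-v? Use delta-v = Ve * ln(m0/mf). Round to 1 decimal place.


Step 1: Mass ratio m0/mf = 29625 / 15061 = 1.967001
Step 2: ln(1.967001) = 0.67651
Step 3: delta-v = 4029 * 0.67651 = 2725.7 m/s

2725.7


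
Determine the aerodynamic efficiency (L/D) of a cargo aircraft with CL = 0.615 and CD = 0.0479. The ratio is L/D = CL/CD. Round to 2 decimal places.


Step 1: L/D = CL / CD = 0.615 / 0.0479
Step 2: L/D = 12.84

12.84


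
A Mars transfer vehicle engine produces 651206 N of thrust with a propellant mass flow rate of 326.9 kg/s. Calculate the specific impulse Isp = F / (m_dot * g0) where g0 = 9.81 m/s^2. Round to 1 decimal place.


Step 1: m_dot * g0 = 326.9 * 9.81 = 3206.89
Step 2: Isp = 651206 / 3206.89 = 203.1 s

203.1


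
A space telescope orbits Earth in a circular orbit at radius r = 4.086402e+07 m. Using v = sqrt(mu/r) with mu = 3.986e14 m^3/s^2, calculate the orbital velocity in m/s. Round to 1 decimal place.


Step 1: mu / r = 3.986e14 / 4.086402e+07 = 9754302.1954
Step 2: v = sqrt(9754302.1954) = 3123.2 m/s

3123.2


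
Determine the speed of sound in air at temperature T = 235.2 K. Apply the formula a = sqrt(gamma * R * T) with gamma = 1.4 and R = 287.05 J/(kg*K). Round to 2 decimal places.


Step 1: gamma * R * T = 1.4 * 287.05 * 235.2 = 94519.824
Step 2: a = sqrt(94519.824) = 307.44 m/s

307.44


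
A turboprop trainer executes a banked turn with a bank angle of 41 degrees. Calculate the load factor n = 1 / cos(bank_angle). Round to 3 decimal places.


Step 1: Convert 41 degrees to radians = 0.715585
Step 2: cos(41 deg) = 0.75471
Step 3: n = 1 / 0.75471 = 1.325

1.325


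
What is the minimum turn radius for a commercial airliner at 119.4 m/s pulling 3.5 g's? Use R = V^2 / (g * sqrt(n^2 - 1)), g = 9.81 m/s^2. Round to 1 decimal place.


Step 1: V^2 = 119.4^2 = 14256.36
Step 2: n^2 - 1 = 3.5^2 - 1 = 11.25
Step 3: sqrt(11.25) = 3.354102
Step 4: R = 14256.36 / (9.81 * 3.354102) = 433.3 m

433.3


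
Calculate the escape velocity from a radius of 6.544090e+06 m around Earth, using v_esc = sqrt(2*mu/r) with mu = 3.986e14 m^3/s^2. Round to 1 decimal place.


Step 1: 2*mu/r = 2 * 3.986e14 / 6.544090e+06 = 121819840.4973
Step 2: v_esc = sqrt(121819840.4973) = 11037.2 m/s

11037.2


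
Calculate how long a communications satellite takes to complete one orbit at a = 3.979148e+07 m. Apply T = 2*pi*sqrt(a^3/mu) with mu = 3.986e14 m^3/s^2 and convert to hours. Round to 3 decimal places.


Step 1: a^3 / mu = 6.300431e+22 / 3.986e14 = 1.580640e+08
Step 2: sqrt(1.580640e+08) = 12572.3508 s
Step 3: T = 2*pi * 12572.3508 = 78994.41 s
Step 4: T in hours = 78994.41 / 3600 = 21.943 hours

21.943


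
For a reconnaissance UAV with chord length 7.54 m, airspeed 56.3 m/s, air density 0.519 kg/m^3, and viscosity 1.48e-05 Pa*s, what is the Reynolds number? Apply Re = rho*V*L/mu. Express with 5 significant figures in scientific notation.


Step 1: Numerator = rho * V * L = 0.519 * 56.3 * 7.54 = 220.316538
Step 2: Re = 220.316538 / 1.48e-05
Step 3: Re = 1.4886e+07

1.4886e+07


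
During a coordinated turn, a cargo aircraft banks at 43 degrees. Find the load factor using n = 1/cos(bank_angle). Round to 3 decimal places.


Step 1: Convert 43 degrees to radians = 0.750492
Step 2: cos(43 deg) = 0.731354
Step 3: n = 1 / 0.731354 = 1.367

1.367


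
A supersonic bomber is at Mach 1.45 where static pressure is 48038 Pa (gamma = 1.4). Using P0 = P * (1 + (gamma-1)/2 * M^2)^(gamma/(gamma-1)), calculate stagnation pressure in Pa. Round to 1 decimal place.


Step 1: (gamma-1)/2 * M^2 = 0.2 * 2.1025 = 0.4205
Step 2: 1 + 0.4205 = 1.4205
Step 3: Exponent gamma/(gamma-1) = 3.5
Step 4: P0 = 48038 * 1.4205^3.5 = 164107.8 Pa

164107.8


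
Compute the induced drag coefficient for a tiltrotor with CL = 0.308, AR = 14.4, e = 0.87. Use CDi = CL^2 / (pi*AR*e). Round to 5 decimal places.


Step 1: CL^2 = 0.308^2 = 0.094864
Step 2: pi * AR * e = 3.14159 * 14.4 * 0.87 = 39.357873
Step 3: CDi = 0.094864 / 39.357873 = 0.00241

0.00241


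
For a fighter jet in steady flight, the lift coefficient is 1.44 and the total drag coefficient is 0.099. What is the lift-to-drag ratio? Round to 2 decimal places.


Step 1: L/D = CL / CD = 1.44 / 0.099
Step 2: L/D = 14.55

14.55


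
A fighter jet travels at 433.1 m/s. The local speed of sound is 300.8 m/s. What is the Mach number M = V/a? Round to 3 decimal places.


Step 1: M = V / a = 433.1 / 300.8
Step 2: M = 1.440

1.440


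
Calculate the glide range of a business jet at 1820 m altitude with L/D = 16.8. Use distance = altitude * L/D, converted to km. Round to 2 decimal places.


Step 1: Glide distance = altitude * L/D = 1820 * 16.8 = 30576.0 m
Step 2: Convert to km: 30576.0 / 1000 = 30.58 km

30.58


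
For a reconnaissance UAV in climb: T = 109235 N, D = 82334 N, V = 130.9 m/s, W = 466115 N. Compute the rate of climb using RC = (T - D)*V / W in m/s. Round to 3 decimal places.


Step 1: Excess thrust = T - D = 109235 - 82334 = 26901 N
Step 2: Excess power = 26901 * 130.9 = 3521340.9 W
Step 3: RC = 3521340.9 / 466115 = 7.555 m/s

7.555


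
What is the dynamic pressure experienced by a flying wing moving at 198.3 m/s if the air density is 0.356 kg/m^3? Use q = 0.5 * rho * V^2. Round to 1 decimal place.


Step 1: V^2 = 198.3^2 = 39322.89
Step 2: q = 0.5 * 0.356 * 39322.89
Step 3: q = 6999.5 Pa

6999.5


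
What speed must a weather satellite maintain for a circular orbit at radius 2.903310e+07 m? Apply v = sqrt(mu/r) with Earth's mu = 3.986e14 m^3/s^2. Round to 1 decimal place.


Step 1: mu / r = 3.986e14 / 2.903310e+07 = 13729157.41
Step 2: v = sqrt(13729157.41) = 3705.3 m/s

3705.3


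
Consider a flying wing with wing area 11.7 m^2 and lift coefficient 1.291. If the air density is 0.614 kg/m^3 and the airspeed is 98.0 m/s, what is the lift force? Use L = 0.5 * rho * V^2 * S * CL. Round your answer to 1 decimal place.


Step 1: Calculate dynamic pressure q = 0.5 * 0.614 * 98.0^2 = 0.5 * 0.614 * 9604.0 = 2948.428 Pa
Step 2: Multiply by wing area and lift coefficient: L = 2948.428 * 11.7 * 1.291
Step 3: L = 34496.6076 * 1.291 = 44535.1 N

44535.1


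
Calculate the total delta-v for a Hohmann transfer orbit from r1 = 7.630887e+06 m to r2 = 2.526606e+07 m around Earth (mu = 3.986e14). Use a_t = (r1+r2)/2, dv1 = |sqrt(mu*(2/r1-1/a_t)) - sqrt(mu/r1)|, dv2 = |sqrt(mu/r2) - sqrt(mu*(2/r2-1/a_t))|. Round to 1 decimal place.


Step 1: Transfer semi-major axis a_t = (7.630887e+06 + 2.526606e+07) / 2 = 1.644847e+07 m
Step 2: v1 (circular at r1) = sqrt(mu/r1) = 7227.38 m/s
Step 3: v_t1 = sqrt(mu*(2/r1 - 1/a_t)) = 8957.51 m/s
Step 4: dv1 = |8957.51 - 7227.38| = 1730.12 m/s
Step 5: v2 (circular at r2) = 3971.91 m/s, v_t2 = 2705.36 m/s
Step 6: dv2 = |3971.91 - 2705.36| = 1266.56 m/s
Step 7: Total delta-v = 1730.12 + 1266.56 = 2996.7 m/s

2996.7


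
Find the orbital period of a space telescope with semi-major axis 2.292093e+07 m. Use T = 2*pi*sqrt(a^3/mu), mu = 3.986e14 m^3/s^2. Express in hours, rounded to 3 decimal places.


Step 1: a^3 / mu = 1.204195e+22 / 3.986e14 = 3.021060e+07
Step 2: sqrt(3.021060e+07) = 5496.4174 s
Step 3: T = 2*pi * 5496.4174 = 34535.01 s
Step 4: T in hours = 34535.01 / 3600 = 9.593 hours

9.593


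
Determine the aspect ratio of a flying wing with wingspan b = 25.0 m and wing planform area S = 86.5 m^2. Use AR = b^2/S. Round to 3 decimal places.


Step 1: b^2 = 25.0^2 = 625.0
Step 2: AR = 625.0 / 86.5 = 7.225

7.225


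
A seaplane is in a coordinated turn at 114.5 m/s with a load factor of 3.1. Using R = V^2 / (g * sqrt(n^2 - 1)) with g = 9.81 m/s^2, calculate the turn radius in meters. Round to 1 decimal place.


Step 1: V^2 = 114.5^2 = 13110.25
Step 2: n^2 - 1 = 3.1^2 - 1 = 8.61
Step 3: sqrt(8.61) = 2.93428
Step 4: R = 13110.25 / (9.81 * 2.93428) = 455.4 m

455.4


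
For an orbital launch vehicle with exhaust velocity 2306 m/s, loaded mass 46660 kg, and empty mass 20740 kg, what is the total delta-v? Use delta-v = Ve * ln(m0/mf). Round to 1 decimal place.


Step 1: Mass ratio m0/mf = 46660 / 20740 = 2.249759
Step 2: ln(2.249759) = 0.810823
Step 3: delta-v = 2306 * 0.810823 = 1869.8 m/s

1869.8


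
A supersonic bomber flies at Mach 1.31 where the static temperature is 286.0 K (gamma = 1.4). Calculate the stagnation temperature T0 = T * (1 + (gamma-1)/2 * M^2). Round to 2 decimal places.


Step 1: (gamma-1)/2 = 0.2
Step 2: M^2 = 1.7161
Step 3: 1 + 0.2 * 1.7161 = 1.34322
Step 4: T0 = 286.0 * 1.34322 = 384.16 K

384.16


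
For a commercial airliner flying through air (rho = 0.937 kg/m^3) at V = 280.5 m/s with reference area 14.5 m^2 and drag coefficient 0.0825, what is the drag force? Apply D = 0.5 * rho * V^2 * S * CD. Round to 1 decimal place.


Step 1: Dynamic pressure q = 0.5 * 0.937 * 280.5^2 = 36861.6971 Pa
Step 2: Drag D = q * S * CD = 36861.6971 * 14.5 * 0.0825
Step 3: D = 44095.8 N

44095.8


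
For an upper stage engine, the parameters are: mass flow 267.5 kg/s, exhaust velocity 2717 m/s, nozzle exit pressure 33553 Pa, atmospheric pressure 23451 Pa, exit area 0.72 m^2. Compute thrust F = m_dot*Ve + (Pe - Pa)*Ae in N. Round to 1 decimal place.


Step 1: Momentum thrust = m_dot * Ve = 267.5 * 2717 = 726797.5 N
Step 2: Pressure thrust = (Pe - Pa) * Ae = (33553 - 23451) * 0.72 = 7273.44 N
Step 3: Total thrust F = 726797.5 + 7273.44 = 734070.9 N

734070.9


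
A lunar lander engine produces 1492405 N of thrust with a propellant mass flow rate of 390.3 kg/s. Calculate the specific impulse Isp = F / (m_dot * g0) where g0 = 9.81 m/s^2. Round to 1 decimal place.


Step 1: m_dot * g0 = 390.3 * 9.81 = 3828.84
Step 2: Isp = 1492405 / 3828.84 = 389.8 s

389.8


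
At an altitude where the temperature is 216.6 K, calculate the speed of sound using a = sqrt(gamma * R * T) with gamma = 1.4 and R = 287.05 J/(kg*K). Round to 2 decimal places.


Step 1: gamma * R * T = 1.4 * 287.05 * 216.6 = 87045.042
Step 2: a = sqrt(87045.042) = 295.03 m/s

295.03


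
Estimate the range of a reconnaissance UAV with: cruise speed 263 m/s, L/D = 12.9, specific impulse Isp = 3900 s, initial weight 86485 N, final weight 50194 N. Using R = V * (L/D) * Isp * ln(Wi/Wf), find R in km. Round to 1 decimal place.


Step 1: Coefficient = V * (L/D) * Isp = 263 * 12.9 * 3900 = 13231530.0 m
Step 2: Wi/Wf = 86485 / 50194 = 1.723015
Step 3: ln(1.723015) = 0.544075
Step 4: R = 13231530.0 * 0.544075 = 7198951.2 m = 7199.0 km

7199.0


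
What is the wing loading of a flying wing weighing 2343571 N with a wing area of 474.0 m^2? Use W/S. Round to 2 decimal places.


Step 1: Wing loading = W / S = 2343571 / 474.0
Step 2: Wing loading = 4944.24 N/m^2

4944.24


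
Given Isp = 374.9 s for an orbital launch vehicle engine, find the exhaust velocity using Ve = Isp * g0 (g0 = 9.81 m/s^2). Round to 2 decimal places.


Step 1: Ve = Isp * g0 = 374.9 * 9.81
Step 2: Ve = 3677.77 m/s

3677.77


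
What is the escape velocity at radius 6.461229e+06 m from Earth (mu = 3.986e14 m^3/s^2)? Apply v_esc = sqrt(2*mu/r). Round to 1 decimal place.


Step 1: 2*mu/r = 2 * 3.986e14 / 6.461229e+06 = 123382099.5975
Step 2: v_esc = sqrt(123382099.5975) = 11107.7 m/s

11107.7


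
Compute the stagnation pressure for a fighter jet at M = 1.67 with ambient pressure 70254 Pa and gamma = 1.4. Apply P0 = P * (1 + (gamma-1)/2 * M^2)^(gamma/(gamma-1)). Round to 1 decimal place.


Step 1: (gamma-1)/2 * M^2 = 0.2 * 2.7889 = 0.55778
Step 2: 1 + 0.55778 = 1.55778
Step 3: Exponent gamma/(gamma-1) = 3.5
Step 4: P0 = 70254 * 1.55778^3.5 = 331468.7 Pa

331468.7


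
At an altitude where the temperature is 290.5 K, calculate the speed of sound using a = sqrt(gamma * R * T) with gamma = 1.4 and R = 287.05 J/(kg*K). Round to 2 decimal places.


Step 1: gamma * R * T = 1.4 * 287.05 * 290.5 = 116743.235
Step 2: a = sqrt(116743.235) = 341.68 m/s

341.68


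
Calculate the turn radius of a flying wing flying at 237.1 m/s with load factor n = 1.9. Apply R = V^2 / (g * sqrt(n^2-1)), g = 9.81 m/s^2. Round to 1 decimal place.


Step 1: V^2 = 237.1^2 = 56216.41
Step 2: n^2 - 1 = 1.9^2 - 1 = 2.61
Step 3: sqrt(2.61) = 1.615549
Step 4: R = 56216.41 / (9.81 * 1.615549) = 3547.1 m

3547.1


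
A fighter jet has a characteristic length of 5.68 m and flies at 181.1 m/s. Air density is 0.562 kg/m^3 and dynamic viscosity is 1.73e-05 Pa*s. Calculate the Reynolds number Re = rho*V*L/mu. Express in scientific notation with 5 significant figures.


Step 1: Numerator = rho * V * L = 0.562 * 181.1 * 5.68 = 578.100176
Step 2: Re = 578.100176 / 1.73e-05
Step 3: Re = 3.3416e+07

3.3416e+07


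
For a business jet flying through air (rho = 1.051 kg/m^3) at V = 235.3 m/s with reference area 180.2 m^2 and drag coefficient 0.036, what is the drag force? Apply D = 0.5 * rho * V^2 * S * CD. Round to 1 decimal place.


Step 1: Dynamic pressure q = 0.5 * 1.051 * 235.3^2 = 29094.8803 Pa
Step 2: Drag D = q * S * CD = 29094.8803 * 180.2 * 0.036
Step 3: D = 188744.3 N

188744.3


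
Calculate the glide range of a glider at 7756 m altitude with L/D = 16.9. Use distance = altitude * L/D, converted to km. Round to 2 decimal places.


Step 1: Glide distance = altitude * L/D = 7756 * 16.9 = 131076.4 m
Step 2: Convert to km: 131076.4 / 1000 = 131.08 km

131.08


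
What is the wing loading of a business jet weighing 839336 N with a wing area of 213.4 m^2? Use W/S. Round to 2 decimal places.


Step 1: Wing loading = W / S = 839336 / 213.4
Step 2: Wing loading = 3933.16 N/m^2

3933.16


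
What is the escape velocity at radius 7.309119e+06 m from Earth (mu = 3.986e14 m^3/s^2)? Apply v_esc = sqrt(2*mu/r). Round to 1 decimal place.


Step 1: 2*mu/r = 2 * 3.986e14 / 7.309119e+06 = 109069232.5573
Step 2: v_esc = sqrt(109069232.5573) = 10443.6 m/s

10443.6


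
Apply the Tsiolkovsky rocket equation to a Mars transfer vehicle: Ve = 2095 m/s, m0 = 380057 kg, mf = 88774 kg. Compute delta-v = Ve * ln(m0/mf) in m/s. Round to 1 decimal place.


Step 1: Mass ratio m0/mf = 380057 / 88774 = 4.281175
Step 2: ln(4.281175) = 1.454227
Step 3: delta-v = 2095 * 1.454227 = 3046.6 m/s

3046.6


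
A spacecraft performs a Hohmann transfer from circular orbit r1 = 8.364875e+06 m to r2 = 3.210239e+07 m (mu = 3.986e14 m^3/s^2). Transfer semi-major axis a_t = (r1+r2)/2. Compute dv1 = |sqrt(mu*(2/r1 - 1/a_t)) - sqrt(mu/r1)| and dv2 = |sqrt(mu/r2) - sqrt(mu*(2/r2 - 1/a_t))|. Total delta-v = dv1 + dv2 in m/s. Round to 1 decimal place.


Step 1: Transfer semi-major axis a_t = (8.364875e+06 + 3.210239e+07) / 2 = 2.023363e+07 m
Step 2: v1 (circular at r1) = sqrt(mu/r1) = 6903.02 m/s
Step 3: v_t1 = sqrt(mu*(2/r1 - 1/a_t)) = 8695.02 m/s
Step 4: dv1 = |8695.02 - 6903.02| = 1792.01 m/s
Step 5: v2 (circular at r2) = 3523.71 m/s, v_t2 = 2265.65 m/s
Step 6: dv2 = |3523.71 - 2265.65| = 1258.06 m/s
Step 7: Total delta-v = 1792.01 + 1258.06 = 3050.1 m/s

3050.1


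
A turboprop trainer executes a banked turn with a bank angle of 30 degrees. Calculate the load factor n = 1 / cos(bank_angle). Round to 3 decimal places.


Step 1: Convert 30 degrees to radians = 0.523599
Step 2: cos(30 deg) = 0.866025
Step 3: n = 1 / 0.866025 = 1.155

1.155


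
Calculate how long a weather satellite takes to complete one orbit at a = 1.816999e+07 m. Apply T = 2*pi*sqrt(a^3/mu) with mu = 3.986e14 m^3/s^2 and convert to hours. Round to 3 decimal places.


Step 1: a^3 / mu = 5.998796e+21 / 3.986e14 = 1.504966e+07
Step 2: sqrt(1.504966e+07) = 3879.3895 s
Step 3: T = 2*pi * 3879.3895 = 24374.92 s
Step 4: T in hours = 24374.92 / 3600 = 6.771 hours

6.771


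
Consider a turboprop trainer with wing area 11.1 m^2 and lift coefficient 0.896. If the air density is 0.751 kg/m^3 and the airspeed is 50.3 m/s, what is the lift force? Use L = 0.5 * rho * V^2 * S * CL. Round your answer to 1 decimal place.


Step 1: Calculate dynamic pressure q = 0.5 * 0.751 * 50.3^2 = 0.5 * 0.751 * 2530.09 = 950.0488 Pa
Step 2: Multiply by wing area and lift coefficient: L = 950.0488 * 11.1 * 0.896
Step 3: L = 10545.5416 * 0.896 = 9448.8 N

9448.8


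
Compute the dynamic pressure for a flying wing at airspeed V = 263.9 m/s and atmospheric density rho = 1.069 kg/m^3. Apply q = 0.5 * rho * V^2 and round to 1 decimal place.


Step 1: V^2 = 263.9^2 = 69643.21
Step 2: q = 0.5 * 1.069 * 69643.21
Step 3: q = 37224.3 Pa

37224.3


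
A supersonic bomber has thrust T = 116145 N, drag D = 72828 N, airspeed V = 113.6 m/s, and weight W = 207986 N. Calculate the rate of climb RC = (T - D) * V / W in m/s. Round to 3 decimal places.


Step 1: Excess thrust = T - D = 116145 - 72828 = 43317 N
Step 2: Excess power = 43317 * 113.6 = 4920811.2 W
Step 3: RC = 4920811.2 / 207986 = 23.659 m/s

23.659


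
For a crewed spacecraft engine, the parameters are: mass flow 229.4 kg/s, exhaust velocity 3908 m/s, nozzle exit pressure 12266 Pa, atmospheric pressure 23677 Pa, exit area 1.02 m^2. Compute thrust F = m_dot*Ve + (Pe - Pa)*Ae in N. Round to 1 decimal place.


Step 1: Momentum thrust = m_dot * Ve = 229.4 * 3908 = 896495.2 N
Step 2: Pressure thrust = (Pe - Pa) * Ae = (12266 - 23677) * 1.02 = -11639.22 N
Step 3: Total thrust F = 896495.2 + -11639.22 = 884856.0 N

884856.0


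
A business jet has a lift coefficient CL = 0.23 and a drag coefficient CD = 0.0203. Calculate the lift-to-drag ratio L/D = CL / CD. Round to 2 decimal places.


Step 1: L/D = CL / CD = 0.23 / 0.0203
Step 2: L/D = 11.33

11.33


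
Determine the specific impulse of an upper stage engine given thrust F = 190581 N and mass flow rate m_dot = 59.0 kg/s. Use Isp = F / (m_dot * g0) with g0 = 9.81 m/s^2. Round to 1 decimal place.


Step 1: m_dot * g0 = 59.0 * 9.81 = 578.79
Step 2: Isp = 190581 / 578.79 = 329.3 s

329.3


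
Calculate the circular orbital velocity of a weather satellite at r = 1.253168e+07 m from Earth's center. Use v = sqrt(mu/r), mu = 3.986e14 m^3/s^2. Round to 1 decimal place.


Step 1: mu / r = 3.986e14 / 1.253168e+07 = 31807387.3575
Step 2: v = sqrt(31807387.3575) = 5639.8 m/s

5639.8


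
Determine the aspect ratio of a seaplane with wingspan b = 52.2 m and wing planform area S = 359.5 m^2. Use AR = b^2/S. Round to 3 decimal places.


Step 1: b^2 = 52.2^2 = 2724.84
Step 2: AR = 2724.84 / 359.5 = 7.580

7.580


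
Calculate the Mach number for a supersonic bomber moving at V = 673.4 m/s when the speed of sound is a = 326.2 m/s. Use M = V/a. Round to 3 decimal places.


Step 1: M = V / a = 673.4 / 326.2
Step 2: M = 2.064

2.064


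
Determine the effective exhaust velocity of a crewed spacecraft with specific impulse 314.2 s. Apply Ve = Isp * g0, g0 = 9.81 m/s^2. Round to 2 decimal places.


Step 1: Ve = Isp * g0 = 314.2 * 9.81
Step 2: Ve = 3082.30 m/s

3082.30


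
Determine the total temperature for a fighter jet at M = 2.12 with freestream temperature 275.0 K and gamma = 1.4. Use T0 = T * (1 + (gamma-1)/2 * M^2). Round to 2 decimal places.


Step 1: (gamma-1)/2 = 0.2
Step 2: M^2 = 4.4944
Step 3: 1 + 0.2 * 4.4944 = 1.89888
Step 4: T0 = 275.0 * 1.89888 = 522.19 K

522.19


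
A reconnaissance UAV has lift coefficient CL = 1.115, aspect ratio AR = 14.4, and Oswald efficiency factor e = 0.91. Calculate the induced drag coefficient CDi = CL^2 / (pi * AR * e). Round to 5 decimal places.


Step 1: CL^2 = 1.115^2 = 1.243225
Step 2: pi * AR * e = 3.14159 * 14.4 * 0.91 = 41.16743
Step 3: CDi = 1.243225 / 41.16743 = 0.03020

0.03020


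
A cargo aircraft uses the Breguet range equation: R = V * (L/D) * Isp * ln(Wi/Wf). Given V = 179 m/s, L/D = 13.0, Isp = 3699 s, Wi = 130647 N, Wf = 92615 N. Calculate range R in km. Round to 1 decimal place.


Step 1: Coefficient = V * (L/D) * Isp = 179 * 13.0 * 3699 = 8607573.0 m
Step 2: Wi/Wf = 130647 / 92615 = 1.410646
Step 3: ln(1.410646) = 0.344048
Step 4: R = 8607573.0 * 0.344048 = 2961417.5 m = 2961.4 km

2961.4


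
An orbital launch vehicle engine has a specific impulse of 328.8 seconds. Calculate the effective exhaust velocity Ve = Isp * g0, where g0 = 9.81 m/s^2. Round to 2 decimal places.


Step 1: Ve = Isp * g0 = 328.8 * 9.81
Step 2: Ve = 3225.53 m/s

3225.53


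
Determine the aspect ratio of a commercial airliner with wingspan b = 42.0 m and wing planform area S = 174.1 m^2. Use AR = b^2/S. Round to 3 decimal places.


Step 1: b^2 = 42.0^2 = 1764.0
Step 2: AR = 1764.0 / 174.1 = 10.132

10.132


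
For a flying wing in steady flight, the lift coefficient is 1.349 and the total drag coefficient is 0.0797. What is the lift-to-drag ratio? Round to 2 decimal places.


Step 1: L/D = CL / CD = 1.349 / 0.0797
Step 2: L/D = 16.93

16.93


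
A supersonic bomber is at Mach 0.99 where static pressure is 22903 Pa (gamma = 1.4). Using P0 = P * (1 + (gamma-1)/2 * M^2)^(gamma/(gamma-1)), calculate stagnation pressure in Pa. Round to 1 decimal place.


Step 1: (gamma-1)/2 * M^2 = 0.2 * 0.9801 = 0.19602
Step 2: 1 + 0.19602 = 1.19602
Step 3: Exponent gamma/(gamma-1) = 3.5
Step 4: P0 = 22903 * 1.19602^3.5 = 42852.6 Pa

42852.6


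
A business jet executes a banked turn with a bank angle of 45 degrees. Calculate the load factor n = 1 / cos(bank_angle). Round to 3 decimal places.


Step 1: Convert 45 degrees to radians = 0.785398
Step 2: cos(45 deg) = 0.707107
Step 3: n = 1 / 0.707107 = 1.414

1.414


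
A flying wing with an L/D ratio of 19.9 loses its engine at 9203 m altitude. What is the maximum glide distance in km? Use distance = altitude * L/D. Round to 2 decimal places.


Step 1: Glide distance = altitude * L/D = 9203 * 19.9 = 183139.7 m
Step 2: Convert to km: 183139.7 / 1000 = 183.14 km

183.14


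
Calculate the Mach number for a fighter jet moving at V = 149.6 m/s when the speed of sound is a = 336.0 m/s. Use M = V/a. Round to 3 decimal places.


Step 1: M = V / a = 149.6 / 336.0
Step 2: M = 0.445

0.445


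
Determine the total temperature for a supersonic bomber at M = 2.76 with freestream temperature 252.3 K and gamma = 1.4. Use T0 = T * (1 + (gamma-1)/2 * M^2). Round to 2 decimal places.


Step 1: (gamma-1)/2 = 0.2
Step 2: M^2 = 7.6176
Step 3: 1 + 0.2 * 7.6176 = 2.52352
Step 4: T0 = 252.3 * 2.52352 = 636.68 K

636.68


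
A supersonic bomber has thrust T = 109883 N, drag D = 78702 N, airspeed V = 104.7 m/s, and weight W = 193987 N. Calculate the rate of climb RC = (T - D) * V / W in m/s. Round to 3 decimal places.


Step 1: Excess thrust = T - D = 109883 - 78702 = 31181 N
Step 2: Excess power = 31181 * 104.7 = 3264650.7 W
Step 3: RC = 3264650.7 / 193987 = 16.829 m/s

16.829


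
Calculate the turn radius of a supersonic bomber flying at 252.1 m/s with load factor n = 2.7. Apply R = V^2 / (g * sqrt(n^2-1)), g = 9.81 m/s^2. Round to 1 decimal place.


Step 1: V^2 = 252.1^2 = 63554.41
Step 2: n^2 - 1 = 2.7^2 - 1 = 6.29
Step 3: sqrt(6.29) = 2.507987
Step 4: R = 63554.41 / (9.81 * 2.507987) = 2583.2 m

2583.2


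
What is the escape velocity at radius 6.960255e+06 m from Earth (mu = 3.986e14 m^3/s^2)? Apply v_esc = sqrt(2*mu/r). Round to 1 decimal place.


Step 1: 2*mu/r = 2 * 3.986e14 / 6.960255e+06 = 114536033.5218
Step 2: v_esc = sqrt(114536033.5218) = 10702.2 m/s

10702.2


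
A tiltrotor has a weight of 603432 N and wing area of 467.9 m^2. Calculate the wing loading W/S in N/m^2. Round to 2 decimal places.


Step 1: Wing loading = W / S = 603432 / 467.9
Step 2: Wing loading = 1289.66 N/m^2

1289.66


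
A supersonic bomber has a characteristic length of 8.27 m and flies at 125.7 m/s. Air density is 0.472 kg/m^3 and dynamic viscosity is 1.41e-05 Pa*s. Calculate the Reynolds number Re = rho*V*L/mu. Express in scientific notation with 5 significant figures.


Step 1: Numerator = rho * V * L = 0.472 * 125.7 * 8.27 = 490.662408
Step 2: Re = 490.662408 / 1.41e-05
Step 3: Re = 3.4799e+07

3.4799e+07


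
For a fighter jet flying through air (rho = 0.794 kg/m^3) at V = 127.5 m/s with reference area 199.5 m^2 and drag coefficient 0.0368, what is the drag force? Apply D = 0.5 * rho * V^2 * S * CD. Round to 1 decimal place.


Step 1: Dynamic pressure q = 0.5 * 0.794 * 127.5^2 = 6453.7313 Pa
Step 2: Drag D = q * S * CD = 6453.7313 * 199.5 * 0.0368
Step 3: D = 47380.7 N

47380.7


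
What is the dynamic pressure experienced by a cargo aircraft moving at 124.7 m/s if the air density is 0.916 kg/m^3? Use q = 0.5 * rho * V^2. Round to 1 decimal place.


Step 1: V^2 = 124.7^2 = 15550.09
Step 2: q = 0.5 * 0.916 * 15550.09
Step 3: q = 7121.9 Pa

7121.9


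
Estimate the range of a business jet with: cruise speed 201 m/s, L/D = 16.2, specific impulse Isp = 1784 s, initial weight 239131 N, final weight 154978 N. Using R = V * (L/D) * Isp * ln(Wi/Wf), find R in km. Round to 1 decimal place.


Step 1: Coefficient = V * (L/D) * Isp = 201 * 16.2 * 1784 = 5809060.8 m
Step 2: Wi/Wf = 239131 / 154978 = 1.543
Step 3: ln(1.543) = 0.433728
Step 4: R = 5809060.8 * 0.433728 = 2519554.3 m = 2519.6 km

2519.6


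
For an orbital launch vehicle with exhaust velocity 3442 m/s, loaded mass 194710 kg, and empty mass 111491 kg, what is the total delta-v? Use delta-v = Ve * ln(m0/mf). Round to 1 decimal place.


Step 1: Mass ratio m0/mf = 194710 / 111491 = 1.746419
Step 2: ln(1.746419) = 0.557567
Step 3: delta-v = 3442 * 0.557567 = 1919.1 m/s

1919.1


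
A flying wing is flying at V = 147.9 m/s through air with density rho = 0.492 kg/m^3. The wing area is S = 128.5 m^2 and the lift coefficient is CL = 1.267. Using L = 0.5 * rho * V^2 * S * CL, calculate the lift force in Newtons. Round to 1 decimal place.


Step 1: Calculate dynamic pressure q = 0.5 * 0.492 * 147.9^2 = 0.5 * 0.492 * 21874.41 = 5381.1049 Pa
Step 2: Multiply by wing area and lift coefficient: L = 5381.1049 * 128.5 * 1.267
Step 3: L = 691471.9745 * 1.267 = 876095.0 N

876095.0


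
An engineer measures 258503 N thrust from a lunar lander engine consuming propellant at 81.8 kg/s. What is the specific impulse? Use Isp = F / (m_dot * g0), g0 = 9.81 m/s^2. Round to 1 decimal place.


Step 1: m_dot * g0 = 81.8 * 9.81 = 802.46
Step 2: Isp = 258503 / 802.46 = 322.1 s

322.1


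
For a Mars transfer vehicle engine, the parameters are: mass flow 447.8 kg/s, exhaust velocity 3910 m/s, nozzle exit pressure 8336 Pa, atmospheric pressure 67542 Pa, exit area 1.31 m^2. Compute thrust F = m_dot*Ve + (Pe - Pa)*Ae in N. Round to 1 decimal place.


Step 1: Momentum thrust = m_dot * Ve = 447.8 * 3910 = 1750898.0 N
Step 2: Pressure thrust = (Pe - Pa) * Ae = (8336 - 67542) * 1.31 = -77559.86 N
Step 3: Total thrust F = 1750898.0 + -77559.86 = 1673338.1 N

1673338.1


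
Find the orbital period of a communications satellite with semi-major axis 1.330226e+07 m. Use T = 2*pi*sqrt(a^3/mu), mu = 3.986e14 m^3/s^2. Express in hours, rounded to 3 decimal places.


Step 1: a^3 / mu = 2.353837e+21 / 3.986e14 = 5.905260e+06
Step 2: sqrt(5.905260e+06) = 2430.074 s
Step 3: T = 2*pi * 2430.074 = 15268.61 s
Step 4: T in hours = 15268.61 / 3600 = 4.241 hours

4.241


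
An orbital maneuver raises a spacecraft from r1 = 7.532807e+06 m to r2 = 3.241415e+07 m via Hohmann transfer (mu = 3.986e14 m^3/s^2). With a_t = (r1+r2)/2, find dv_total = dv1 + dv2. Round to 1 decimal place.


Step 1: Transfer semi-major axis a_t = (7.532807e+06 + 3.241415e+07) / 2 = 1.997348e+07 m
Step 2: v1 (circular at r1) = sqrt(mu/r1) = 7274.28 m/s
Step 3: v_t1 = sqrt(mu*(2/r1 - 1/a_t)) = 9266.82 m/s
Step 4: dv1 = |9266.82 - 7274.28| = 1992.54 m/s
Step 5: v2 (circular at r2) = 3506.72 m/s, v_t2 = 2153.54 m/s
Step 6: dv2 = |3506.72 - 2153.54| = 1353.18 m/s
Step 7: Total delta-v = 1992.54 + 1353.18 = 3345.7 m/s

3345.7


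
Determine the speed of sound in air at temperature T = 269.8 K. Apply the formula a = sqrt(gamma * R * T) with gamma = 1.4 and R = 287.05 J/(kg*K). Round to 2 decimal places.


Step 1: gamma * R * T = 1.4 * 287.05 * 269.8 = 108424.526
Step 2: a = sqrt(108424.526) = 329.28 m/s

329.28


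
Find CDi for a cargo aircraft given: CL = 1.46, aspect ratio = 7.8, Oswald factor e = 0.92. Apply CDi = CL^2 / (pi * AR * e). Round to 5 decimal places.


Step 1: CL^2 = 1.46^2 = 2.1316
Step 2: pi * AR * e = 3.14159 * 7.8 * 0.92 = 22.544069
Step 3: CDi = 2.1316 / 22.544069 = 0.09455

0.09455


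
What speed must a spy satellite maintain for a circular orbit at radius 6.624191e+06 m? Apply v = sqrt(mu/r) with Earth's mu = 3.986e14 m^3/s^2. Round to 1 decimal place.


Step 1: mu / r = 3.986e14 / 6.624191e+06 = 60173385.701
Step 2: v = sqrt(60173385.701) = 7757.2 m/s

7757.2


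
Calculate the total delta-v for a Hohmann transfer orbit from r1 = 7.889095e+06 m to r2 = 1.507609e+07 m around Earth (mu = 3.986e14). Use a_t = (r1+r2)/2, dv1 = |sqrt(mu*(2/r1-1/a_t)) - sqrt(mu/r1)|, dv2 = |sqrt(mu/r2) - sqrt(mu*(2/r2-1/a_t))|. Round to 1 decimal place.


Step 1: Transfer semi-major axis a_t = (7.889095e+06 + 1.507609e+07) / 2 = 1.148259e+07 m
Step 2: v1 (circular at r1) = sqrt(mu/r1) = 7108.12 m/s
Step 3: v_t1 = sqrt(mu*(2/r1 - 1/a_t)) = 8144.78 m/s
Step 4: dv1 = |8144.78 - 7108.12| = 1036.66 m/s
Step 5: v2 (circular at r2) = 5141.91 m/s, v_t2 = 4262.04 m/s
Step 6: dv2 = |5141.91 - 4262.04| = 879.86 m/s
Step 7: Total delta-v = 1036.66 + 879.86 = 1916.5 m/s

1916.5


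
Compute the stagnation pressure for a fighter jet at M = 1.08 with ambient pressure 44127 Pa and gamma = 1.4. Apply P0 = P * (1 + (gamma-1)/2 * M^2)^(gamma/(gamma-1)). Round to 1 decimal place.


Step 1: (gamma-1)/2 * M^2 = 0.2 * 1.1664 = 0.23328
Step 2: 1 + 0.23328 = 1.23328
Step 3: Exponent gamma/(gamma-1) = 3.5
Step 4: P0 = 44127 * 1.23328^3.5 = 91922.2 Pa

91922.2


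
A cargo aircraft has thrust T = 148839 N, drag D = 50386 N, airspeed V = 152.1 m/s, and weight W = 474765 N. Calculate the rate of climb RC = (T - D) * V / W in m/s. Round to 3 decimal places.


Step 1: Excess thrust = T - D = 148839 - 50386 = 98453 N
Step 2: Excess power = 98453 * 152.1 = 14974701.3 W
Step 3: RC = 14974701.3 / 474765 = 31.541 m/s

31.541


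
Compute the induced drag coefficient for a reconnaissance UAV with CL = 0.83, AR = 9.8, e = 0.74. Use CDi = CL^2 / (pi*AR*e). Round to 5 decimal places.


Step 1: CL^2 = 0.83^2 = 0.6889
Step 2: pi * AR * e = 3.14159 * 9.8 * 0.74 = 22.78283
Step 3: CDi = 0.6889 / 22.78283 = 0.03024

0.03024


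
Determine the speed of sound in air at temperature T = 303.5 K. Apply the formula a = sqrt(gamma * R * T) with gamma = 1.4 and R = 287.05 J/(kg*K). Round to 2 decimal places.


Step 1: gamma * R * T = 1.4 * 287.05 * 303.5 = 121967.545
Step 2: a = sqrt(121967.545) = 349.24 m/s

349.24


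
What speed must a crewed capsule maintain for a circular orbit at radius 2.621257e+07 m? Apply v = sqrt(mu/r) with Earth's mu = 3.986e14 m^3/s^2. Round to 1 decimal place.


Step 1: mu / r = 3.986e14 / 2.621257e+07 = 15206444.8469
Step 2: v = sqrt(15206444.8469) = 3899.5 m/s

3899.5


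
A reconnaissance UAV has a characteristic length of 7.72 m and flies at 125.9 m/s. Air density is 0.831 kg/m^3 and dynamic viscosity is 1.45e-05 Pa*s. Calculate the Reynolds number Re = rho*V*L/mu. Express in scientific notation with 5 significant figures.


Step 1: Numerator = rho * V * L = 0.831 * 125.9 * 7.72 = 807.688788
Step 2: Re = 807.688788 / 1.45e-05
Step 3: Re = 5.5703e+07

5.5703e+07


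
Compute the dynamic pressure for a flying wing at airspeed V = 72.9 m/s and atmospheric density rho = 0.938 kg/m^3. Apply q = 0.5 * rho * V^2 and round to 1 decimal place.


Step 1: V^2 = 72.9^2 = 5314.41
Step 2: q = 0.5 * 0.938 * 5314.41
Step 3: q = 2492.5 Pa

2492.5


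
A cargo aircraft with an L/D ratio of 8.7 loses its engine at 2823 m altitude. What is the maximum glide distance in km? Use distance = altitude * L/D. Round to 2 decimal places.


Step 1: Glide distance = altitude * L/D = 2823 * 8.7 = 24560.1 m
Step 2: Convert to km: 24560.1 / 1000 = 24.56 km

24.56


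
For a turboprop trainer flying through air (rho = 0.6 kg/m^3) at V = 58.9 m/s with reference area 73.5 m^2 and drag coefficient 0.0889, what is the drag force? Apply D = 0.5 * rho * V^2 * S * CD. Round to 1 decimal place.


Step 1: Dynamic pressure q = 0.5 * 0.6 * 58.9^2 = 1040.763 Pa
Step 2: Drag D = q * S * CD = 1040.763 * 73.5 * 0.0889
Step 3: D = 6800.5 N

6800.5
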